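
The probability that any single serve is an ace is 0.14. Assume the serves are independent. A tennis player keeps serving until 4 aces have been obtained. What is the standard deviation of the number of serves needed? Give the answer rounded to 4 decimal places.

Y = total serves until the fourth success; negative binomial with r=4, p=0.14.
SD(Y) = √[r(1−p)/p²] = √(175.510204) = 13.248026

13.2480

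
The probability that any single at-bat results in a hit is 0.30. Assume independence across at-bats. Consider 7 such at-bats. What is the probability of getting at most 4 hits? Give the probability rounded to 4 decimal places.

X ~ Binomial(7, 0.30); P(X ≤ 4) = Σ C(7,k) p^k (1−p)^(7−k) over k:
  k=0: C(7,0)·0.30^0·0.70^7 = 0.082354
  k=1: C(7,1)·0.30^1·0.70^6 = 0.247063
  k=2: C(7,2)·0.30^2·0.70^5 = 0.317652
  k=3: C(7,3)·0.30^3·0.70^4 = 0.226894
  k=4: C(7,4)·0.30^4·0.70^3 = 0.097240
Total = 0.971205

0.9712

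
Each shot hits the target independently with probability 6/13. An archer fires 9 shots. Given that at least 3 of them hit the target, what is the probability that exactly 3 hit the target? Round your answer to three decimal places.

0.232

X ~ Binomial(9, 0.461538). Want P(X=3 | X≥3) = P(X=3) / P(X≥3).
P(X=3) = C(9,3)·0.461538^3·0.538462^6 = 0.20129
P(X≥3) = 1 − 0.00381 − 0.02936 − 0.10065 = 0.86619
Ratio = 0.20129 / 0.86619 = 0.23239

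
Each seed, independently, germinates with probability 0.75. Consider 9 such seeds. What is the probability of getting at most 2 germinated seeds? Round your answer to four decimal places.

X ~ Binomial(9, 0.75); P(X ≤ 2) = Σ C(9,k) p^k (1−p)^(9−k) over k:
  k=0: C(9,0)·0.75^0·0.25^9 = 0.000004
  k=1: C(9,1)·0.75^1·0.25^8 = 0.000103
  k=2: C(9,2)·0.75^2·0.25^7 = 0.001236
Total = 0.001343

0.0013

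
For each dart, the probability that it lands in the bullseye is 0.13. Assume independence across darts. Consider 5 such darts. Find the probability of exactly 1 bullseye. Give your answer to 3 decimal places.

0.372

X ~ Binomial(n=5, p=0.13).
P(X=1) = C(5,1) · p^1 · (1−p)^4
= 5 · 0.13 · 0.5729 = 0.37238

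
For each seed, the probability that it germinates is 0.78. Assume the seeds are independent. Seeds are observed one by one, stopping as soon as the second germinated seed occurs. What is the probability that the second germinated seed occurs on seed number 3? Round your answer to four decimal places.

0.2677

Y = trial on which the second success occurs; negative binomial, r=2, p=0.78.
P(Y=3) = C(2,1) · p^2 · (1−p)^1
= 2 · 0.6084 · 0.22 = 0.267696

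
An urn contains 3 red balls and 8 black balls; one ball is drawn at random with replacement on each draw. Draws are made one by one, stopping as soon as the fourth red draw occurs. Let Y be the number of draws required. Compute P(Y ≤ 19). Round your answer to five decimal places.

0.80378

Finishing within 19 draws ⇔ at least 4 successes in the first 19. With X ~ Binomial(19, 0.272727), P(Y ≤ 19) = 1 − P(X ≤ 3).
  k=0: C(19,0)·0.272727^0·0.727273^19 = 0.0023564
  k=1: C(19,1)·0.272727^1·0.727273^18 = 0.0167893
  k=2: C(19,2)·0.272727^2·0.727273^17 = 0.0566640
  k=3: C(19,3)·0.272727^3·0.727273^16 = 0.1204110
1 − 0.1962208 = 0.8037792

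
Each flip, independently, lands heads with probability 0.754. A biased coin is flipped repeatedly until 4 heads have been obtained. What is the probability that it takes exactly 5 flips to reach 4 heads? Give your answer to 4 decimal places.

0.3180

Y = trial on which the fourth success occurs; negative binomial, r=4, p=0.754.
P(Y=5) = C(4,3) · p^4 · (1−p)^1
= 4 · 0.32321 · 0.246 = 0.318039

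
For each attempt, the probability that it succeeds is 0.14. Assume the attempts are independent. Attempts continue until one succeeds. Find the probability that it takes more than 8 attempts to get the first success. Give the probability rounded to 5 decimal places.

Y = number of attempts to the first success; geometric, p = 0.14.
P(Y > 8) = P(first 8 all fail) = (1−p)^8 = 0.2992179

0.29922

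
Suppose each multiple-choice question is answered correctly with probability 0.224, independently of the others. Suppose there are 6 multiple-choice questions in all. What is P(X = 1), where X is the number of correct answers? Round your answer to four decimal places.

X ~ Binomial(n=6, p=0.224).
P(X=1) = C(6,1) · p^1 · (1−p)^5
= 6 · 0.224 · 0.28139 = 0.378188

0.3782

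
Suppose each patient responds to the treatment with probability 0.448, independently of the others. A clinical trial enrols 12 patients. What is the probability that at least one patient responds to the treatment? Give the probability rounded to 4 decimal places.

P(at least one) = 1 − P(none) = 1 − (1 − 0.448)^12
= 1 − 0.000800 = 0.999200

0.9992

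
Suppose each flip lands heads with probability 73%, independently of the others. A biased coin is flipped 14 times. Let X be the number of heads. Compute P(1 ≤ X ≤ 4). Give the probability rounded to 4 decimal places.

0.0007

X ~ Binomial(14, 0.73); P(1 ≤ X ≤ 4) = Σ C(14,k) p^k (1−p)^(14−k) over k:
  k=1: C(14,1)·0.73^1·0.27^13 = 0.000000
  k=2: C(14,2)·0.73^2·0.27^12 = 0.000007
  k=3: C(14,3)·0.73^3·0.27^11 = 0.000079
  k=4: C(14,4)·0.73^4·0.27^10 = 0.000585
Total = 0.000672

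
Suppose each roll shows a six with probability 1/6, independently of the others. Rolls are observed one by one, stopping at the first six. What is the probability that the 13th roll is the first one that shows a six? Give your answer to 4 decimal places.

Geometric (trials to first success), p = 0.166667.
P(Y = 13) = (1−p)^12 · p = 0.11216 · 0.166667 = 0.018693

0.0187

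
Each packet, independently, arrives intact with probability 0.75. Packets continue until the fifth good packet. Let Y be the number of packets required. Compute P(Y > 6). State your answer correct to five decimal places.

Needing more than 6 packets ⇔ fewer than 5 successes in the first 6. With X ~ Binomial(6, 0.75), P(Y > 6) = P(X ≤ 4).
  k=0: C(6,0)·0.75^0·0.25^6 = 0.0002441
  k=1: C(6,1)·0.75^1·0.25^5 = 0.0043945
  k=2: C(6,2)·0.75^2·0.25^4 = 0.0329590
  k=3: C(6,3)·0.75^3·0.25^3 = 0.1318359
  k=4: C(6,4)·0.75^4·0.25^2 = 0.2966309
P(X ≤ 4) = 0.4660645

0.46606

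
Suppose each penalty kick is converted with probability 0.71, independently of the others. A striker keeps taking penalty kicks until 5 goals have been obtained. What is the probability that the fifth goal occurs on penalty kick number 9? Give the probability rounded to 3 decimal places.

Y = trial on which the fifth success occurs; negative binomial, r=5, p=0.71.
P(Y=9) = C(8,4) · p^5 · (1−p)^4
= 70 · 0.18042 · 0.0070728 = 0.08933

0.089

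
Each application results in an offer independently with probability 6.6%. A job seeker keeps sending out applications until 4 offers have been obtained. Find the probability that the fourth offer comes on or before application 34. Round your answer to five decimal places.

0.18403

Finishing within 34 applications ⇔ at least 4 successes in the first 34. With X ~ Binomial(34, 0.066), P(Y ≤ 34) = 1 − P(X ≤ 3).
  k=0: C(34,0)·0.066^0·0.934^34 = 0.0981282
  k=1: C(34,1)·0.066^1·0.934^33 = 0.2357598
  k=2: C(34,2)·0.066^2·0.934^32 = 0.2748848
  k=3: C(34,3)·0.066^3·0.934^31 = 0.2071937
1 − 0.8159665 = 0.1840335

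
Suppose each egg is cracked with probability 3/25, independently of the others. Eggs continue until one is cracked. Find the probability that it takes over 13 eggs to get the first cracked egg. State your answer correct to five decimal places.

Y = number of eggs to the first success; geometric, p = 0.12.
P(Y > 13) = P(first 13 all fail) = (1−p)^13 = 0.1897906

0.18979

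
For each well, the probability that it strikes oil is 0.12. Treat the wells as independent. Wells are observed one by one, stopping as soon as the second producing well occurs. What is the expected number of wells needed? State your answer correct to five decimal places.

16.66667

Y = total wells until the second success; negative binomial with r=2, p=0.12.
E[Y] = r / p = 2 / 0.12 = 16.6666667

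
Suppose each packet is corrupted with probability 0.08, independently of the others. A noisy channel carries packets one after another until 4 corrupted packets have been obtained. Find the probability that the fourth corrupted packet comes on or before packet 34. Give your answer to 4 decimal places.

Finishing within 34 packets ⇔ at least 4 successes in the first 34. With X ~ Binomial(34, 0.08), P(Y ≤ 34) = 1 − P(X ≤ 3).
  k=0: C(34,0)·0.08^0·0.92^34 = 0.058720
  k=1: C(34,1)·0.08^1·0.92^33 = 0.173607
  k=2: C(34,2)·0.08^2·0.92^32 = 0.249088
  k=3: C(34,3)·0.08^3·0.92^31 = 0.231038
1 − 0.712454 = 0.287546

0.2875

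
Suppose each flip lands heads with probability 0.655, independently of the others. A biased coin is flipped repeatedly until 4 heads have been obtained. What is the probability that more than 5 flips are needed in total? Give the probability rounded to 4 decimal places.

0.5619

Needing more than 5 flips ⇔ fewer than 4 successes in the first 5. With X ~ Binomial(5, 0.655), P(Y > 5) = P(X ≤ 3).
  k=0: C(5,0)·0.655^0·0.345^5 = 0.004888
  k=1: C(5,1)·0.655^1·0.345^4 = 0.046397
  k=2: C(5,2)·0.655^2·0.345^3 = 0.176173
  k=3: C(5,3)·0.655^3·0.345^2 = 0.334474
P(X ≤ 3) = 0.561931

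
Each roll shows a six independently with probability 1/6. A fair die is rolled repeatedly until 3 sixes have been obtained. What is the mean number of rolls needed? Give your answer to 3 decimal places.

Y = total rolls until the third success; negative binomial with r=3, p=0.166667.
E[Y] = r / p = 3 / 0.166667 = 18.00000

18.000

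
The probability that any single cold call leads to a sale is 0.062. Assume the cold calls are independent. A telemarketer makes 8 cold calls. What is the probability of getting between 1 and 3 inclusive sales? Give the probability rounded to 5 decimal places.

0.39989

X ~ Binomial(8, 0.062); P(1 ≤ X ≤ 3) = Σ C(8,k) p^k (1−p)^(8−k) over k:
  k=1: C(8,1)·0.062^1·0.938^7 = 0.3168849
  k=2: C(8,2)·0.062^2·0.938^6 = 0.0733092
  k=3: C(8,3)·0.062^3·0.938^5 = 0.0096912
Total = 0.3998853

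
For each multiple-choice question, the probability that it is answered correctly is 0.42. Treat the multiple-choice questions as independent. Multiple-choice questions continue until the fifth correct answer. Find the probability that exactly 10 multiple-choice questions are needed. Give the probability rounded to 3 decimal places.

Y = trial on which the fifth success occurs; negative binomial, r=5, p=0.42.
P(Y=10) = C(9,4) · p^5 · (1−p)^5
= 126 · 0.013069 · 0.065636 = 0.10808

0.108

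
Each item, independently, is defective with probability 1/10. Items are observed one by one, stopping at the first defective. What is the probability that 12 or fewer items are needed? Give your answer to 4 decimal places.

Y = number of items to the first success; geometric, p = 0.10.
P(Y ≤ 12) = 1 − (1−p)^12 = 1 − 0.282430 = 0.717570

0.7176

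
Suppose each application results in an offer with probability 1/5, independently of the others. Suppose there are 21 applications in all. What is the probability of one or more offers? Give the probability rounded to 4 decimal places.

0.9908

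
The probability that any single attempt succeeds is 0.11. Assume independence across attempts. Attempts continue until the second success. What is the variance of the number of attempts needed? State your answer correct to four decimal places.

147.1074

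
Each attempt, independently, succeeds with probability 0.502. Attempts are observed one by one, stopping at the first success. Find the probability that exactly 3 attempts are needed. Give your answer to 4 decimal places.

0.1245

Geometric (trials to first success), p = 0.502.
P(Y = 3) = (1−p)^2 · p = 0.248 · 0.502 = 0.124498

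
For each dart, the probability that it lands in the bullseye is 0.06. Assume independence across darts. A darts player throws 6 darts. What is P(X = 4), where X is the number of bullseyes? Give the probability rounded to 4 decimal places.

0.0002

X ~ Binomial(n=6, p=0.06).
P(X=4) = C(6,4) · p^4 · (1−p)^2
= 15 · 1.296e-05 · 0.8836 = 0.000172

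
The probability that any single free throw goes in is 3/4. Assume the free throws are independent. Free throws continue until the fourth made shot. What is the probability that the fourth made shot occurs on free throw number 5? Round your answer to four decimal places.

0.3164

Y = trial on which the fourth success occurs; negative binomial, r=4, p=0.75.
P(Y=5) = C(4,3) · p^4 · (1−p)^1
= 4 · 0.31641 · 0.25 = 0.316406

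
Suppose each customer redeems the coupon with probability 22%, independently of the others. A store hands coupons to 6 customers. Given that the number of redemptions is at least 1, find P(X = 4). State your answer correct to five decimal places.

X ~ Binomial(6, 0.22). Want P(X=4 | X≥1) = P(X=4) / P(X≥1).
P(X=4) = C(6,4)·0.22^4·0.78^2 = 0.0213782
P(X≥1) = 1 − 0.2251996 = 0.7748004
Ratio = 0.0213782 / 0.7748004 = 0.0275919

0.02759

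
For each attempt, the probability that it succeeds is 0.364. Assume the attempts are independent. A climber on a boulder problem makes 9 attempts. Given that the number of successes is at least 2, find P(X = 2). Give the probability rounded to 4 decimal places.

X ~ Binomial(9, 0.364). Want P(X=2 | X≥2) = P(X=2) / P(X≥2).
P(X=2) = C(9,2)·0.364^2·0.636^7 = 0.200773
P(X≥2) = 1 − 0.017026 − 0.087700 = 0.895274
Ratio = 0.200773 / 0.895274 = 0.224259

0.2243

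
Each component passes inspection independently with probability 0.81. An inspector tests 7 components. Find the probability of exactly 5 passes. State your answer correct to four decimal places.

0.2643

X ~ Binomial(n=7, p=0.81).
P(X=5) = C(7,5) · p^5 · (1−p)^2
= 21 · 0.34868 · 0.0361 = 0.264333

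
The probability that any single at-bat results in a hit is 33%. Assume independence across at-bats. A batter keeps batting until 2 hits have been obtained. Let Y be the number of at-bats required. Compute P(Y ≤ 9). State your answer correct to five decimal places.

Finishing within 9 at-bats ⇔ at least 2 successes in the first 9. With X ~ Binomial(9, 0.33), P(Y ≤ 9) = 1 − P(X ≤ 1).
  k=0: C(9,0)·0.33^0·0.67^9 = 0.0272065
  k=1: C(9,1)·0.33^1·0.67^8 = 0.1206021
1 − 0.1478086 = 0.8521914

0.85219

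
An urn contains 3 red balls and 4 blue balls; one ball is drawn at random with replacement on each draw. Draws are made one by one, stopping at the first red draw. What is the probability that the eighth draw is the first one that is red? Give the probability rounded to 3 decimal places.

Geometric (trials to first success), p = 0.428571.
P(Y = 8) = (1−p)^7 · p = 0.019895 · 0.428571 = 0.00853

0.009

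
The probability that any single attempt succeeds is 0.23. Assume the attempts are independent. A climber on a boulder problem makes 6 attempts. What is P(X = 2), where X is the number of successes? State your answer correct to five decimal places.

0.27894

X ~ Binomial(n=6, p=0.23).
P(X=2) = C(6,2) · p^2 · (1−p)^4
= 15 · 0.0529 · 0.35153 = 0.2789394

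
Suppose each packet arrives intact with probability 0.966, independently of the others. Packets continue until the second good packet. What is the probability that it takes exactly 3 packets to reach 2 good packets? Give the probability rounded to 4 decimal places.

0.0635

Y = trial on which the second success occurs; negative binomial, r=2, p=0.966.
P(Y=3) = C(2,1) · p^2 · (1−p)^1
= 2 · 0.93316 · 0.034 = 0.063455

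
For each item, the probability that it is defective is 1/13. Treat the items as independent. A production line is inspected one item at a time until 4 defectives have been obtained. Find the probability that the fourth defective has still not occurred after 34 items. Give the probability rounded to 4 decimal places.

0.7362

Needing more than 34 items ⇔ fewer than 4 successes in the first 34. With X ~ Binomial(34, 0.076923), P(Y > 34) = P(X ≤ 3).
  k=0: C(34,0)·0.076923^0·0.923077^34 = 0.065779
  k=1: C(34,1)·0.076923^1·0.923077^33 = 0.186374
  k=2: C(34,2)·0.076923^2·0.923077^32 = 0.256265
  k=3: C(34,3)·0.076923^3·0.923077^31 = 0.227791
P(X ≤ 3) = 0.736209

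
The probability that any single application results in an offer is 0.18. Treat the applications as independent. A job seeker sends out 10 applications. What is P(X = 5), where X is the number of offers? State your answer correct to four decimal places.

0.0177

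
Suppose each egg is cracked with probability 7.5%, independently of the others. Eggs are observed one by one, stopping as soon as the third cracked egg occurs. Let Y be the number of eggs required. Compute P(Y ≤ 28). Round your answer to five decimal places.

0.35131

Finishing within 28 eggs ⇔ at least 3 successes in the first 28. With X ~ Binomial(28, 0.075), P(Y ≤ 28) = 1 − P(X ≤ 2).
  k=0: C(28,0)·0.075^0·0.925^28 = 0.1127116
  k=1: C(28,1)·0.075^1·0.925^27 = 0.2558857
  k=2: C(28,2)·0.075^2·0.925^26 = 0.2800911
1 − 0.6486885 = 0.3513115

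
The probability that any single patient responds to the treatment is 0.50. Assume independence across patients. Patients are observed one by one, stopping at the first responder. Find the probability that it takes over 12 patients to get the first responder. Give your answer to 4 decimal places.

0.0002

Y = number of patients to the first success; geometric, p = 0.50.
P(Y > 12) = P(first 12 all fail) = (1−p)^12 = 0.000244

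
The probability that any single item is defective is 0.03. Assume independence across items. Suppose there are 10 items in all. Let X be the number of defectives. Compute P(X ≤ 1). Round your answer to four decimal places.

0.9655

X ~ Binomial(10, 0.03); P(X ≤ 1) = Σ C(10,k) p^k (1−p)^(10−k) over k:
  k=0: C(10,0)·0.03^0·0.97^10 = 0.737424
  k=1: C(10,1)·0.03^1·0.97^9 = 0.228069
Total = 0.965493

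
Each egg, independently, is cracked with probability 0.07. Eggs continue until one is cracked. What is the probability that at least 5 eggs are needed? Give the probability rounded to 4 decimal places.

Y = number of eggs to the first success; geometric, p = 0.07.
P(Y > 4) = P(first 4 all fail) = (1−p)^4 = 0.748052

0.7481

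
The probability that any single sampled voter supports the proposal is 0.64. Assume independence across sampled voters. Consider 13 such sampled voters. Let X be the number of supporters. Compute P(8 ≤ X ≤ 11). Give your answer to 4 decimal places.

X ~ Binomial(13, 0.64); P(8 ≤ X ≤ 11) = Σ C(13,k) p^k (1−p)^(13−k) over k:
  k=8: C(13,8)·0.64^8·0.36^5 = 0.219044
  k=9: C(13,9)·0.64^9·0.36^4 = 0.216339
  k=10: C(13,10)·0.64^10·0.36^3 = 0.153841
  k=11: C(13,11)·0.64^11·0.36^2 = 0.074590
Total = 0.663814

0.6638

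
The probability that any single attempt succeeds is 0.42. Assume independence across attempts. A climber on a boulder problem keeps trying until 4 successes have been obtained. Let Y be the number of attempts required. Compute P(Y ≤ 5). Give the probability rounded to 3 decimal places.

0.103

Finishing within 5 attempts ⇔ at least 4 successes in the first 5. With X ~ Binomial(5, 0.42), P(Y ≤ 5) = 1 − P(X ≤ 3).
  k=0: C(5,0)·0.42^0·0.58^5 = 0.06564
  k=1: C(5,1)·0.42^1·0.58^4 = 0.23765
  k=2: C(5,2)·0.42^2·0.58^3 = 0.34418
  k=3: C(5,3)·0.42^3·0.58^2 = 0.24923
1 − 0.89669 = 0.10331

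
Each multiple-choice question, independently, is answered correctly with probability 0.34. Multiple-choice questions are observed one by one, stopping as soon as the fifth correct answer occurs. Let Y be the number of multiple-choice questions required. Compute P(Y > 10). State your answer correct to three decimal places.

Needing more than 10 multiple-choice questions ⇔ fewer than 5 successes in the first 10. With X ~ Binomial(10, 0.34), P(Y > 10) = P(X ≤ 4).
  k=0: C(10,0)·0.34^0·0.66^10 = 0.01568
  k=1: C(10,1)·0.34^1·0.66^9 = 0.08079
  k=2: C(10,2)·0.34^2·0.66^8 = 0.18729
  k=3: C(10,3)·0.34^3·0.66^7 = 0.25729
  k=4: C(10,4)·0.34^4·0.66^6 = 0.23195
P(X ≤ 4) = 0.77301

0.773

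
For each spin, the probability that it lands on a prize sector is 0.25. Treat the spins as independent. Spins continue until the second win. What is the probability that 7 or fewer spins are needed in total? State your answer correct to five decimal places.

0.55505

Finishing within 7 spins ⇔ at least 2 successes in the first 7. With X ~ Binomial(7, 0.25), P(Y ≤ 7) = 1 − P(X ≤ 1).
  k=0: C(7,0)·0.25^0·0.75^7 = 0.1334839
  k=1: C(7,1)·0.25^1·0.75^6 = 0.3114624
1 − 0.4449463 = 0.5550537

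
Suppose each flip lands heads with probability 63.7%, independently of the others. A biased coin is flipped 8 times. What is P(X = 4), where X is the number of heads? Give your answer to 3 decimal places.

0.200

X ~ Binomial(n=8, p=0.637).
P(X=4) = C(8,4) · p^4 · (1−p)^4
= 70 · 0.16465 · 0.017363 = 0.20012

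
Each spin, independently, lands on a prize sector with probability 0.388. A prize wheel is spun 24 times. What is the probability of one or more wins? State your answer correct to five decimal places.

0.99999

P(at least one) = 1 − P(none) = 1 − (1 − 0.388)^24
= 1 − 0.0000076 = 0.9999924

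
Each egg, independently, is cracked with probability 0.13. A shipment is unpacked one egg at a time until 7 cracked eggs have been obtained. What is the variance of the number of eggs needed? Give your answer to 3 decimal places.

Y = total eggs until the seventh success; negative binomial with r=7, p=0.13.
Var(Y) = r(1−p)/p² = 7·0.87 / 0.13² = 360.35503

360.355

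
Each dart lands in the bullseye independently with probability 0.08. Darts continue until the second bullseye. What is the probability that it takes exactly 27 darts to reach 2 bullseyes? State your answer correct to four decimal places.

Y = trial on which the second success occurs; negative binomial, r=2, p=0.08.
P(Y=27) = C(26,1) · p^2 · (1−p)^25
= 26 · 0.0064 · 0.12436 = 0.020694

0.0207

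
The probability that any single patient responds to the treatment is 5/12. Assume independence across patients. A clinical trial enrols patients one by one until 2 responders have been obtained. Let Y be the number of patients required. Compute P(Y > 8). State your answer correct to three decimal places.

0.090

Needing more than 8 patients ⇔ fewer than 2 successes in the first 8. With X ~ Binomial(8, 0.416667), P(Y > 8) = P(X ≤ 1).
  k=0: C(8,0)·0.416667^0·0.583333^8 = 0.01341
  k=1: C(8,1)·0.416667^1·0.583333^7 = 0.07661
P(X ≤ 1) = 0.09002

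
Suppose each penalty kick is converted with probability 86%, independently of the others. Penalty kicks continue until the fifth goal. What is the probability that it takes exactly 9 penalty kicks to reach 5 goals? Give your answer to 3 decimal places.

0.013

Y = trial on which the fifth success occurs; negative binomial, r=5, p=0.86.
P(Y=9) = C(8,4) · p^5 · (1−p)^4
= 70 · 0.47043 · 0.00038416 = 0.01265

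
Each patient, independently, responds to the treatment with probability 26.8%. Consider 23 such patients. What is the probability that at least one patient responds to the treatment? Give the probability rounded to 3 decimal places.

0.999

P(at least one) = 1 − P(none) = 1 − (1 − 0.268)^23
= 1 − 0.00077 = 0.99923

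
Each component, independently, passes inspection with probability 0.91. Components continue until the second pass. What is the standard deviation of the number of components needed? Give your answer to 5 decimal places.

Y = total components until the second success; negative binomial with r=2, p=0.91.
SD(Y) = √[r(1−p)/p²] = √(0.2173651) = 0.4662243

0.46622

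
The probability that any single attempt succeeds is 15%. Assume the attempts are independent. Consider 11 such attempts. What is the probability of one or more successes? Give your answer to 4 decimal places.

0.8327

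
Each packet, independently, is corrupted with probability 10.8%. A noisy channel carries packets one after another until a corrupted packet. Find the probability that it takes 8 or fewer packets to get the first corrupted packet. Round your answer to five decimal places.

Y = number of packets to the first success; geometric, p = 0.108.
P(Y ≤ 8) = 1 − (1−p)^8 = 1 − 0.4007918 = 0.5992082

0.59921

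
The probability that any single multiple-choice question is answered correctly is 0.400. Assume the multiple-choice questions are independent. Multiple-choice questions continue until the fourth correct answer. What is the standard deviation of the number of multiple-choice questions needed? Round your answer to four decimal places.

Y = total multiple-choice questions until the fourth success; negative binomial with r=4, p=0.40.
SD(Y) = √[r(1−p)/p²] = √(15.000000) = 3.872983

3.8730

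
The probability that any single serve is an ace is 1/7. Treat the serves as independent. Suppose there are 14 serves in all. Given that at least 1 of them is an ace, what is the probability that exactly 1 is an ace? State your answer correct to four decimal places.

X ~ Binomial(14, 0.142857). Want P(X=1 | X≥1) = P(X=1) / P(X≥1).
P(X=1) = C(14,1)·0.142857^1·0.857143^13 = 0.269601
P(X≥1) = 1 − 0.115543 = 0.884457
Ratio = 0.269601 / 0.884457 = 0.304821

0.3048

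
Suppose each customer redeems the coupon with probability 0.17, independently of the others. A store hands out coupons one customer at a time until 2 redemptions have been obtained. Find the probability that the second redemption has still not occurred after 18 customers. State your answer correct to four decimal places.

Needing more than 18 customers ⇔ fewer than 2 successes in the first 18. With X ~ Binomial(18, 0.17), P(Y > 18) = P(X ≤ 1).
  k=0: C(18,0)·0.17^0·0.83^18 = 0.034947
  k=1: C(18,1)·0.17^1·0.83^17 = 0.128839
P(X ≤ 1) = 0.163786

0.1638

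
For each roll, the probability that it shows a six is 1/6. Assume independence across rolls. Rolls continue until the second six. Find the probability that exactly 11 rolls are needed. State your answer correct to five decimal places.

0.05384

Y = trial on which the second success occurs; negative binomial, r=2, p=0.166667.
P(Y=11) = C(10,1) · p^2 · (1−p)^9
= 10 · 0.027778 · 0.19381 = 0.0538352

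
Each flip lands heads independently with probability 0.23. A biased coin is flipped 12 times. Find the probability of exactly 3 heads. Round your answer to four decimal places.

X ~ Binomial(n=12, p=0.23).
P(X=3) = C(12,3) · p^3 · (1−p)^9
= 220 · 0.012167 · 0.095152 = 0.254696

0.2547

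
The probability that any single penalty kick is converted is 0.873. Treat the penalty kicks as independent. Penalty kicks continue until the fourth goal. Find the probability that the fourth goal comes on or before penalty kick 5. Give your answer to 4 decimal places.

Finishing within 5 penalty kicks ⇔ at least 4 successes in the first 5. With X ~ Binomial(5, 0.873), P(Y ≤ 5) = 1 − P(X ≤ 3).
  k=0: C(5,0)·0.873^0·0.127^5 = 0.000033
  k=1: C(5,1)·0.873^1·0.127^4 = 0.001136
  k=2: C(5,2)·0.873^2·0.127^3 = 0.015611
  k=3: C(5,3)·0.873^3·0.127^2 = 0.107312
1 − 0.124092 = 0.875908

0.8759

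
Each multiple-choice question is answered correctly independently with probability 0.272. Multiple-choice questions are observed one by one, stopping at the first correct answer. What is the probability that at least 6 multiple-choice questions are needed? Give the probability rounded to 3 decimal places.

Y = number of multiple-choice questions to the first success; geometric, p = 0.272.
P(Y > 5) = P(first 5 all fail) = (1−p)^5 = 0.20448

0.204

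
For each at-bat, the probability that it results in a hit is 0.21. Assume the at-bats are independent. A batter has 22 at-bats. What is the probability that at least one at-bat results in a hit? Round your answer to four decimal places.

P(at least one) = 1 − P(none) = 1 − (1 − 0.21)^22
= 1 − 0.005595 = 0.994405

0.9944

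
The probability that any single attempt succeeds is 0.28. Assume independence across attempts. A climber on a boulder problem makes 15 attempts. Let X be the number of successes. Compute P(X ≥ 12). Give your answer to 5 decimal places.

X ~ Binomial(15, 0.28); P(X ≥ 12) = Σ C(15,k) p^k (1−p)^(15−k) over k:
  k=12: C(15,12)·0.28^12·0.72^3 = 0.0000394
  k=13: C(15,13)·0.28^13·0.72^2 = 0.0000035
  k=14: C(15,14)·0.28^14·0.72^1 = 0.0000002
  k=15: C(15,15)·0.28^15·0.72^0 = 0.0000000
Total = 0.0000432

0.00004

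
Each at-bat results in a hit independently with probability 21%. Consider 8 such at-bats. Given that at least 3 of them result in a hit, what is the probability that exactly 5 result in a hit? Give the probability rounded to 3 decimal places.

X ~ Binomial(8, 0.21). Want P(X=5 | X≥3) = P(X=5) / P(X≥3).
P(X=5) = C(8,5)·0.21^5·0.79^3 = 0.01128
P(X≥3) = 1 − 0.15171 − 0.32263 − 0.30016 = 0.22550
Ratio = 0.01128 / 0.22550 = 0.05001

0.050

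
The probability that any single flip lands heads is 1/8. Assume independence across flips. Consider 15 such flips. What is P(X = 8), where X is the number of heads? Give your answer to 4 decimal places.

X ~ Binomial(n=15, p=0.125).
P(X=8) = C(15,8) · p^8 · (1−p)^7
= 6435 · 5.9605e-08 · 0.3927 = 0.000151

0.0002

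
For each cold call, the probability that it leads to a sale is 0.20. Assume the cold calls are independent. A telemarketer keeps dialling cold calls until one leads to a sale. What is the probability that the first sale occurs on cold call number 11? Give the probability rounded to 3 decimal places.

Geometric (trials to first success), p = 0.20.
P(Y = 11) = (1−p)^10 · p = 0.10737 · 0.20 = 0.02147

0.021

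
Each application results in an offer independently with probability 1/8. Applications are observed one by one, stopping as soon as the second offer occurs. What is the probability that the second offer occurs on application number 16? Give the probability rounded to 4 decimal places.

Y = trial on which the second success occurs; negative binomial, r=2, p=0.125.
P(Y=16) = C(15,1) · p^2 · (1−p)^14
= 15 · 0.015625 · 0.15421 = 0.036143

0.0361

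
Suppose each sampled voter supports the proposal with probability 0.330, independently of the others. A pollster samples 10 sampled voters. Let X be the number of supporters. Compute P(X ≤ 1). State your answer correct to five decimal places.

0.10801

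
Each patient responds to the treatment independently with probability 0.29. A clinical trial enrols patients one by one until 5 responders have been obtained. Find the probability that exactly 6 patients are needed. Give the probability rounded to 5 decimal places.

0.00728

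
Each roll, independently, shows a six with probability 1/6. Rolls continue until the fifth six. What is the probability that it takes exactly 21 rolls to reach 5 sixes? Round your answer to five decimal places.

Y = trial on which the fifth success occurs; negative binomial, r=5, p=0.166667.
P(Y=21) = C(20,4) · p^5 · (1−p)^16
= 4845 · 0.0001286 · 0.054088 = 0.0337006

0.03370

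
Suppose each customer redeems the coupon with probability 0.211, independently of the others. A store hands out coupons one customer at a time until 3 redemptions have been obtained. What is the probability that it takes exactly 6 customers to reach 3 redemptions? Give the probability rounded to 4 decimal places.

Y = trial on which the third success occurs; negative binomial, r=3, p=0.211.
P(Y=6) = C(5,2) · p^3 · (1−p)^3
= 10 · 0.0093939 · 0.49117 = 0.046140

0.0461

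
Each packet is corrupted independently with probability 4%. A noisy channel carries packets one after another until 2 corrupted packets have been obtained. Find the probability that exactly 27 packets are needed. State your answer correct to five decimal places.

0.01499

Y = trial on which the second success occurs; negative binomial, r=2, p=0.04.
P(Y=27) = C(26,1) · p^2 · (1−p)^25
= 26 · 0.0016 · 0.3604 = 0.0149925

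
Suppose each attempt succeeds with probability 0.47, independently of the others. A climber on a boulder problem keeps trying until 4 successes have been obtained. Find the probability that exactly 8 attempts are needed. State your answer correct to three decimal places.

0.135

Y = trial on which the fourth success occurs; negative binomial, r=4, p=0.47.
P(Y=8) = C(7,3) · p^4 · (1−p)^4
= 35 · 0.048797 · 0.078905 = 0.13476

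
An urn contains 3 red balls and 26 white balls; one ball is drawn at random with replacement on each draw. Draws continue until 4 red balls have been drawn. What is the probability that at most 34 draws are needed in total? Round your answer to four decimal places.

Finishing within 34 draws ⇔ at least 4 successes in the first 34. With X ~ Binomial(34, 0.103448), P(Y ≤ 34) = 1 − P(X ≤ 3).
  k=0: C(34,0)·0.103448^0·0.896552^34 = 0.024410
  k=1: C(34,1)·0.103448^1·0.896552^33 = 0.095761
  k=2: C(34,2)·0.103448^2·0.896552^32 = 0.182314
  k=3: C(34,3)·0.103448^3·0.896552^31 = 0.224387
1 − 0.526872 = 0.473128

0.4731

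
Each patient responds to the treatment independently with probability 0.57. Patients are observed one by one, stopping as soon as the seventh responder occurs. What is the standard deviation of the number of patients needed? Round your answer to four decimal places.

Y = total patients until the seventh success; negative binomial with r=7, p=0.57.
SD(Y) = √[r(1−p)/p²] = √(9.264389) = 3.043746

3.0437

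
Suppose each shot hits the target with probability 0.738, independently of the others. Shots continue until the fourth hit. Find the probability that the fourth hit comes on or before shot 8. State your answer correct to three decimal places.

0.967

Finishing within 8 shots ⇔ at least 4 successes in the first 8. With X ~ Binomial(8, 0.738), P(Y ≤ 8) = 1 − P(X ≤ 3).
  k=0: C(8,0)·0.738^0·0.262^8 = 0.00002
  k=1: C(8,1)·0.738^1·0.262^7 = 0.00050
  k=2: C(8,2)·0.738^2·0.262^6 = 0.00493
  k=3: C(8,3)·0.738^3·0.262^5 = 0.02779
1 − 0.03324 = 0.96676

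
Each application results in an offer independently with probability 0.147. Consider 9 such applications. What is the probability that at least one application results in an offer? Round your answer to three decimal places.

P(at least one) = 1 − P(none) = 1 − (1 − 0.147)^9
= 1 − 0.23908 = 0.76092

0.761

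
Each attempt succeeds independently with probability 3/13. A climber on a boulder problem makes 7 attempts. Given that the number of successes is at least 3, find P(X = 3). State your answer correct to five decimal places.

X ~ Binomial(7, 0.230769). Want P(X=3 | X≥3) = P(X=3) / P(X≥3).
P(X=3) = C(7,3)·0.230769^3·0.769231^4 = 0.1506012
P(X≥3) = 1 − 0.1593663 − 0.3346693 − 0.3012023 = 0.2047621
Ratio = 0.1506012 / 0.2047621 = 0.7354934

0.73549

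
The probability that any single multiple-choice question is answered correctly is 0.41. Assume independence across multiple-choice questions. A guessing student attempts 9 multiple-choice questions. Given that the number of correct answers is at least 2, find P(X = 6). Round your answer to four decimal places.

X ~ Binomial(9, 0.41). Want P(X=6 | X≥2) = P(X=6) / P(X≥2).
P(X=6) = C(9,6)·0.41^6·0.59^3 = 0.081948
P(X≥2) = 1 − 0.008663 − 0.054180 = 0.937157
Ratio = 0.081948 / 0.937157 = 0.087443

0.0874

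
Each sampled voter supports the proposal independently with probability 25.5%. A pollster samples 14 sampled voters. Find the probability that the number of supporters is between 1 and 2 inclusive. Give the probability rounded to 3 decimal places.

0.251

X ~ Binomial(14, 0.255); P(1 ≤ X ≤ 2) = Σ C(14,k) p^k (1−p)^(14−k) over k:
  k=1: C(14,1)·0.255^1·0.745^13 = 0.07775
  k=2: C(14,2)·0.255^2·0.745^12 = 0.17298
Total = 0.25073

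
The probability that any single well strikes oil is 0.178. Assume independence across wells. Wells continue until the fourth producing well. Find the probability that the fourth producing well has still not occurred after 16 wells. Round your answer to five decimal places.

Needing more than 16 wells ⇔ fewer than 4 successes in the first 16. With X ~ Binomial(16, 0.178), P(Y > 16) = P(X ≤ 3).
  k=0: C(16,0)·0.178^0·0.822^16 = 0.0434459
  k=1: C(16,1)·0.178^1·0.822^15 = 0.1505280
  k=2: C(16,2)·0.178^2·0.822^14 = 0.2444706
  k=3: C(16,3)·0.178^3·0.822^13 = 0.2470482
P(X ≤ 3) = 0.6854927

0.68549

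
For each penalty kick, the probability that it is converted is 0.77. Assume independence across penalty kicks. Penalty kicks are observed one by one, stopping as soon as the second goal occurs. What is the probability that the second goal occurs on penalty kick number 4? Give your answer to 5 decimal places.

0.09409

Y = trial on which the second success occurs; negative binomial, r=2, p=0.77.
P(Y=4) = C(3,1) · p^2 · (1−p)^2
= 3 · 0.5929 · 0.0529 = 0.0940932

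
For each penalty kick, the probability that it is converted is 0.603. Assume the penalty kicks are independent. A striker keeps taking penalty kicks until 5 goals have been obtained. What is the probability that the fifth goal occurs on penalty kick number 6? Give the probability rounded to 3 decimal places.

Y = trial on which the fifth success occurs; negative binomial, r=5, p=0.603.
P(Y=6) = C(5,4) · p^5 · (1−p)^1
= 5 · 0.079724 · 0.397 = 0.15825

0.158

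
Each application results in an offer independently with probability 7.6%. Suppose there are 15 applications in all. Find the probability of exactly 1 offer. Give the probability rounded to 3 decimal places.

X ~ Binomial(n=15, p=0.076).
P(X=1) = C(15,1) · p^1 · (1−p)^14
= 15 · 0.076 · 0.33068 = 0.37697

0.377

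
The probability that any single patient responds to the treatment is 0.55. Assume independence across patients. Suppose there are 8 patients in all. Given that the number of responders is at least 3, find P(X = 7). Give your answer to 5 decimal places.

X ~ Binomial(8, 0.55). Want P(X=7 | X≥3) = P(X=7) / P(X≥3).
P(X=7) = C(8,7)·0.55^7·0.45^1 = 0.0548077
P(X≥3) = 1 − 0.0016815 − 0.0164415 − 0.0703329 = 0.9115441
Ratio = 0.0548077 / 0.9115441 = 0.0601262

0.06013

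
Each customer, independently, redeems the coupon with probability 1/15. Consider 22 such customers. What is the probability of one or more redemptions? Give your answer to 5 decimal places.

0.78082

P(at least one) = 1 − P(none) = 1 − (1 − 0.066667)^22
= 1 − 0.2191841 = 0.7808159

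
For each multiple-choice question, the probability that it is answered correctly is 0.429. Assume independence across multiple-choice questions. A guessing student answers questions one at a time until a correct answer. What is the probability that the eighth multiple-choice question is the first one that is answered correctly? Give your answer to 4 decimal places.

Geometric (trials to first success), p = 0.429.
P(Y = 8) = (1−p)^7 · p = 0.01979 · 0.429 = 0.008490

0.0085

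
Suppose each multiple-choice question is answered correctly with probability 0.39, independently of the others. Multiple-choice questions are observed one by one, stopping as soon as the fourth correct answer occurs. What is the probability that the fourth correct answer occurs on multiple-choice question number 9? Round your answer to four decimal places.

0.1094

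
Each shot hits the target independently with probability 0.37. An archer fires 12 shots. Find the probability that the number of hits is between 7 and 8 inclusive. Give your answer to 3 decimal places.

X ~ Binomial(12, 0.37); P(7 ≤ X ≤ 8) = Σ C(12,k) p^k (1−p)^(12−k) over k:
  k=7: C(12,7)·0.37^7·0.63^5 = 0.07462
  k=8: C(12,8)·0.37^8·0.63^4 = 0.02739
Total = 0.10201

0.102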